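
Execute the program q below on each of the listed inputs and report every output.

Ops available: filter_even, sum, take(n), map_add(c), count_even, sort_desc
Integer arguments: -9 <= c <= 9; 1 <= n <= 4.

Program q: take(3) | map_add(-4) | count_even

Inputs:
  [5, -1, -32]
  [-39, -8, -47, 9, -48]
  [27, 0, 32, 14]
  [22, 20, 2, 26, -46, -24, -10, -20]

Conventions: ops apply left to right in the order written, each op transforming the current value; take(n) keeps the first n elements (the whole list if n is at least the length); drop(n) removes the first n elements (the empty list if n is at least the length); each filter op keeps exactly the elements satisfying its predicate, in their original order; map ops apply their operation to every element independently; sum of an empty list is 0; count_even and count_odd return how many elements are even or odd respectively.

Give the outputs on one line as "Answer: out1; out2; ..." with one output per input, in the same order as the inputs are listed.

1; 1; 2; 3

Execution, op by op:
  [5, -1, -32] -> [5, -1, -32] -> [1, -5, -36] -> 1
  [-39, -8, -47, 9, -48] -> [-39, -8, -47] -> [-43, -12, -51] -> 1
  [27, 0, 32, 14] -> [27, 0, 32] -> [23, -4, 28] -> 2
  [22, 20, 2, 26, -46, -24, -10, -20] -> [22, 20, 2] -> [18, 16, -2] -> 3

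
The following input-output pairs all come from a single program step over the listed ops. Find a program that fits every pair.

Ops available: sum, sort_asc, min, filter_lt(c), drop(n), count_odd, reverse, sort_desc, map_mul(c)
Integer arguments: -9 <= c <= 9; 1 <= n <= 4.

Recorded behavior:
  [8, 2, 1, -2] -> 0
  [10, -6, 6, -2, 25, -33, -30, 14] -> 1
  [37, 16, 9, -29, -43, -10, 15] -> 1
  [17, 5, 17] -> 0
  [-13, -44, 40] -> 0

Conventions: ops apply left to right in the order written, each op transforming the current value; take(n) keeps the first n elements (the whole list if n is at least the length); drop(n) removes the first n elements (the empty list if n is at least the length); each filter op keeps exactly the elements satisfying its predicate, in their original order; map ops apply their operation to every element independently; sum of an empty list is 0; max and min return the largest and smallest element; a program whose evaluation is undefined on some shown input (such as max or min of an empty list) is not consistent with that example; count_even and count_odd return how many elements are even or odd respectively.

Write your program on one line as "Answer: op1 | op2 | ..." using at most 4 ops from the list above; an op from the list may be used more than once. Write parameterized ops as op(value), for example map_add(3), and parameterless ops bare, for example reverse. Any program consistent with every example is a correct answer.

drop(4) | filter_lt(-7) | sort_desc | count_odd

Check, running the answer program on each example:
  [8, 2, 1, -2] -> [] -> [] -> [] -> 0
  [10, -6, 6, -2, 25, -33, -30, 14] -> [25, -33, -30, 14] -> [-33, -30] -> [-30, -33] -> 1
  [37, 16, 9, -29, -43, -10, 15] -> [-43, -10, 15] -> [-43, -10] -> [-10, -43] -> 1
  [17, 5, 17] -> [] -> [] -> [] -> 0
  [-13, -44, 40] -> [] -> [] -> [] -> 0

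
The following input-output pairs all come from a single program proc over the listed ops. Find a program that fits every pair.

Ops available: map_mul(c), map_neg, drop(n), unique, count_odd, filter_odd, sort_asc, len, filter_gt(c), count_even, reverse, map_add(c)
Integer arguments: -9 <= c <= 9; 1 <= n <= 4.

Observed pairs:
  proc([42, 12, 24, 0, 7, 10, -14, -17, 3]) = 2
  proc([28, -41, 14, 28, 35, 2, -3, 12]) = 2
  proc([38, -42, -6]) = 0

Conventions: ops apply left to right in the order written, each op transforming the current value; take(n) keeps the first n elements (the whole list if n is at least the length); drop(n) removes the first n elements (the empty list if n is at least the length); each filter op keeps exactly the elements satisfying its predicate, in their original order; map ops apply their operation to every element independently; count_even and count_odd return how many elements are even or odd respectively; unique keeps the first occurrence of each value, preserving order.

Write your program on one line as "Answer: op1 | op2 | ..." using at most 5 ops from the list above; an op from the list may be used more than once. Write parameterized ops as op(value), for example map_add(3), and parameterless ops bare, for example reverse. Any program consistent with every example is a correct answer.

filter_odd | map_neg | filter_gt(-4) | len

Check, running the answer program on each example:
  [42, 12, 24, 0, 7, 10, -14, -17, 3] -> [7, -17, 3] -> [-7, 17, -3] -> [17, -3] -> 2
  [28, -41, 14, 28, 35, 2, -3, 12] -> [-41, 35, -3] -> [41, -35, 3] -> [41, 3] -> 2
  [38, -42, -6] -> [] -> [] -> [] -> 0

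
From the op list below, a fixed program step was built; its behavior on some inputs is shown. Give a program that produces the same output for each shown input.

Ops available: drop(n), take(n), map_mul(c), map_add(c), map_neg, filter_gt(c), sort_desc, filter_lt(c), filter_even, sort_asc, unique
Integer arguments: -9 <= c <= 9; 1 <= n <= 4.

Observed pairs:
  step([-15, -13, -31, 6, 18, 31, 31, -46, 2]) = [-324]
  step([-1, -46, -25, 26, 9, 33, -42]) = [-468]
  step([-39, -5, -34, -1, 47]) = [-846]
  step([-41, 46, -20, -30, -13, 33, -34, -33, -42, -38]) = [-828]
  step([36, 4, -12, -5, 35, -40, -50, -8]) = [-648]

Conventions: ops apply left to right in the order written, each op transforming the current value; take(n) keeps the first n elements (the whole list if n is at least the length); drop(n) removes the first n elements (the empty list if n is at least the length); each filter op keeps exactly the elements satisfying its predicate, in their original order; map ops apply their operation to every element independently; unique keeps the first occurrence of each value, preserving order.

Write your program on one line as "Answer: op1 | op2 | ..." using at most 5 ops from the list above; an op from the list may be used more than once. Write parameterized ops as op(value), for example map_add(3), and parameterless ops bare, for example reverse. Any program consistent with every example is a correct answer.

filter_gt(8) | map_mul(-2) | unique | map_mul(9) | take(1)

Check, running the answer program on each example:
  [-15, -13, -31, 6, 18, 31, 31, -46, 2] -> [18, 31, 31] -> [-36, -62, -62] -> [-36, -62] -> [-324, -558] -> [-324]
  [-1, -46, -25, 26, 9, 33, -42] -> [26, 9, 33] -> [-52, -18, -66] -> [-52, -18, -66] -> [-468, -162, -594] -> [-468]
  [-39, -5, -34, -1, 47] -> [47] -> [-94] -> [-94] -> [-846] -> [-846]
  [-41, 46, -20, -30, -13, 33, -34, -33, -42, -38] -> [46, 33] -> [-92, -66] -> [-92, -66] -> [-828, -594] -> [-828]
  [36, 4, -12, -5, 35, -40, -50, -8] -> [36, 35] -> [-72, -70] -> [-72, -70] -> [-648, -630] -> [-648]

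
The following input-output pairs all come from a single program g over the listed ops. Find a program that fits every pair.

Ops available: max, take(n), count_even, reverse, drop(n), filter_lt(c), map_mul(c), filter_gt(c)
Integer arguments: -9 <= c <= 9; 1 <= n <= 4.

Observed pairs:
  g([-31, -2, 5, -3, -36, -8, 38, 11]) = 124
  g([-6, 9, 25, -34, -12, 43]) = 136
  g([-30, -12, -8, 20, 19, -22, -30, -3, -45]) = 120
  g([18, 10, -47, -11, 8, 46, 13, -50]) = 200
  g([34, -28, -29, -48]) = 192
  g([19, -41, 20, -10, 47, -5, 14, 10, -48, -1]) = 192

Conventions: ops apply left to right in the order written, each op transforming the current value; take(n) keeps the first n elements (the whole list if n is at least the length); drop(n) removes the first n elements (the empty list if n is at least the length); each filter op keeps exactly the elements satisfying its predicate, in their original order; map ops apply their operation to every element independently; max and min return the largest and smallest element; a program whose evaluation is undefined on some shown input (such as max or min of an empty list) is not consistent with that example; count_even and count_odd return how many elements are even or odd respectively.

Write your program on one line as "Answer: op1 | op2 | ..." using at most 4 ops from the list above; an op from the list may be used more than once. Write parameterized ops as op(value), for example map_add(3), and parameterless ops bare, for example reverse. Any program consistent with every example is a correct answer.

filter_lt(7) | take(4) | map_mul(-4) | max

Check, running the answer program on each example:
  [-31, -2, 5, -3, -36, -8, 38, 11] -> [-31, -2, 5, -3, -36, -8] -> [-31, -2, 5, -3] -> [124, 8, -20, 12] -> 124
  [-6, 9, 25, -34, -12, 43] -> [-6, -34, -12] -> [-6, -34, -12] -> [24, 136, 48] -> 136
  [-30, -12, -8, 20, 19, -22, -30, -3, -45] -> [-30, -12, -8, -22, -30, -3, -45] -> [-30, -12, -8, -22] -> [120, 48, 32, 88] -> 120
  [18, 10, -47, -11, 8, 46, 13, -50] -> [-47, -11, -50] -> [-47, -11, -50] -> [188, 44, 200] -> 200
  [34, -28, -29, -48] -> [-28, -29, -48] -> [-28, -29, -48] -> [112, 116, 192] -> 192
  [19, -41, 20, -10, 47, -5, 14, 10, -48, -1] -> [-41, -10, -5, -48, -1] -> [-41, -10, -5, -48] -> [164, 40, 20, 192] -> 192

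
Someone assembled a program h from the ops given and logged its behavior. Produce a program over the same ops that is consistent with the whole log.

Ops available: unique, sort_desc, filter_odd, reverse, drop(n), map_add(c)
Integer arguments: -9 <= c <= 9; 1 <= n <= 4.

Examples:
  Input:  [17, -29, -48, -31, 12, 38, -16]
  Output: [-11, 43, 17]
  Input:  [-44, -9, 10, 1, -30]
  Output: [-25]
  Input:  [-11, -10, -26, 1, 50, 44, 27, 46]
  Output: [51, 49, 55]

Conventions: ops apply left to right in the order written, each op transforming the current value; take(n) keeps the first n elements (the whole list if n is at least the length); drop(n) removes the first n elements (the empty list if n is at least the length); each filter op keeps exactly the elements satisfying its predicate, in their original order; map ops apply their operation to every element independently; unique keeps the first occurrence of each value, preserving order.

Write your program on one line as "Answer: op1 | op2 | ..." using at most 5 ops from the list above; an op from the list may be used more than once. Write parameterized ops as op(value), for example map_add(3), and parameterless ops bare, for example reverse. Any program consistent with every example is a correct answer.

map_add(5) | drop(3) | reverse | filter_odd

Check, running the answer program on each example:
  [17, -29, -48, -31, 12, 38, -16] -> [22, -24, -43, -26, 17, 43, -11] -> [-26, 17, 43, -11] -> [-11, 43, 17, -26] -> [-11, 43, 17]
  [-44, -9, 10, 1, -30] -> [-39, -4, 15, 6, -25] -> [6, -25] -> [-25, 6] -> [-25]
  [-11, -10, -26, 1, 50, 44, 27, 46] -> [-6, -5, -21, 6, 55, 49, 32, 51] -> [6, 55, 49, 32, 51] -> [51, 32, 49, 55, 6] -> [51, 49, 55]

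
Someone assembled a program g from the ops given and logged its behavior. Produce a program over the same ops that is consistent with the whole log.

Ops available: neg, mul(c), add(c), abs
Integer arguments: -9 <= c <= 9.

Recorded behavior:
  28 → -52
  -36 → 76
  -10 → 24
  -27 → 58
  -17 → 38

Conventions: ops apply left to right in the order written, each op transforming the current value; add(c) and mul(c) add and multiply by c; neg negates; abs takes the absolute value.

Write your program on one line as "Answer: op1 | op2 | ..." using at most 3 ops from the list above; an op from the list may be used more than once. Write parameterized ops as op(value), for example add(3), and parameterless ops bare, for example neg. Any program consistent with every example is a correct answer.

add(-2) | mul(2) | neg

Check, running the answer program on each example:
  28 -> 26 -> 52 -> -52
  -36 -> -38 -> -76 -> 76
  -10 -> -12 -> -24 -> 24
  -27 -> -29 -> -58 -> 58
  -17 -> -19 -> -38 -> 38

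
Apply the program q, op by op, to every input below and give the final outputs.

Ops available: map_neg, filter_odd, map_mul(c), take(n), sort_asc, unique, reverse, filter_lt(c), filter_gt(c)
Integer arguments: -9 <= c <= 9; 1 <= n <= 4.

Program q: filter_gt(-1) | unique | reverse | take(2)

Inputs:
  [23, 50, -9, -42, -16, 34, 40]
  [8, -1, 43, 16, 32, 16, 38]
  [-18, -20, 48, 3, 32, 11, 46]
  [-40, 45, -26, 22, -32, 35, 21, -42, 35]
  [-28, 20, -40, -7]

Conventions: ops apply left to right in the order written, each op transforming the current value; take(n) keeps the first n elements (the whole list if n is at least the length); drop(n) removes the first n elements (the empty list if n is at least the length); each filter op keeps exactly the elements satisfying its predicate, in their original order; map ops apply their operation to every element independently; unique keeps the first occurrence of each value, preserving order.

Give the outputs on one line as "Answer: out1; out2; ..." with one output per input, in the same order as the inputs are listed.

[40, 34]; [38, 32]; [46, 11]; [21, 35]; [20]

Execution, op by op:
  [23, 50, -9, -42, -16, 34, 40] -> [23, 50, 34, 40] -> [23, 50, 34, 40] -> [40, 34, 50, 23] -> [40, 34]
  [8, -1, 43, 16, 32, 16, 38] -> [8, 43, 16, 32, 16, 38] -> [8, 43, 16, 32, 38] -> [38, 32, 16, 43, 8] -> [38, 32]
  [-18, -20, 48, 3, 32, 11, 46] -> [48, 3, 32, 11, 46] -> [48, 3, 32, 11, 46] -> [46, 11, 32, 3, 48] -> [46, 11]
  [-40, 45, -26, 22, -32, 35, 21, -42, 35] -> [45, 22, 35, 21, 35] -> [45, 22, 35, 21] -> [21, 35, 22, 45] -> [21, 35]
  [-28, 20, -40, -7] -> [20] -> [20] -> [20] -> [20]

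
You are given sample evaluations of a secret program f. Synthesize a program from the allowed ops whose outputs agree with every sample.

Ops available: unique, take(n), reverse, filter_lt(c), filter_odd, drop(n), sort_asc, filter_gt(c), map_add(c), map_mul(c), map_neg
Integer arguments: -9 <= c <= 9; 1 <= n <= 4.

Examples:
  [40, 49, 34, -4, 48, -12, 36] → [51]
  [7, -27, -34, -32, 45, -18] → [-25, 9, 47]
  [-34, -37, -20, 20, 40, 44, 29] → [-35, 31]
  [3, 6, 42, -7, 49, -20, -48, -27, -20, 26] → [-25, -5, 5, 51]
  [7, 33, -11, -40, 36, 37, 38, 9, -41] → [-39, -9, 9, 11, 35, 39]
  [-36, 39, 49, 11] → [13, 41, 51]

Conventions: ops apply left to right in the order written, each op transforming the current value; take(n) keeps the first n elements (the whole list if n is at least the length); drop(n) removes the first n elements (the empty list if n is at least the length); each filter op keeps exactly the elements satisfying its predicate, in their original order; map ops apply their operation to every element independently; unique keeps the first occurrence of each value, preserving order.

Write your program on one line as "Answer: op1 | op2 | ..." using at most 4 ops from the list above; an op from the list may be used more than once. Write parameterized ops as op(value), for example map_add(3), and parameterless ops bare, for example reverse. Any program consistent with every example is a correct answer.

reverse | map_add(2) | filter_odd | sort_asc

Check, running the answer program on each example:
  [40, 49, 34, -4, 48, -12, 36] -> [36, -12, 48, -4, 34, 49, 40] -> [38, -10, 50, -2, 36, 51, 42] -> [51] -> [51]
  [7, -27, -34, -32, 45, -18] -> [-18, 45, -32, -34, -27, 7] -> [-16, 47, -30, -32, -25, 9] -> [47, -25, 9] -> [-25, 9, 47]
  [-34, -37, -20, 20, 40, 44, 29] -> [29, 44, 40, 20, -20, -37, -34] -> [31, 46, 42, 22, -18, -35, -32] -> [31, -35] -> [-35, 31]
  [3, 6, 42, -7, 49, -20, -48, -27, -20, 26] -> [26, -20, -27, -48, -20, 49, -7, 42, 6, 3] -> [28, -18, -25, -46, -18, 51, -5, 44, 8, 5] -> [-25, 51, -5, 5] -> [-25, -5, 5, 51]
  [7, 33, -11, -40, 36, 37, 38, 9, -41] -> [-41, 9, 38, 37, 36, -40, -11, 33, 7] -> [-39, 11, 40, 39, 38, -38, -9, 35, 9] -> [-39, 11, 39, -9, 35, 9] -> [-39, -9, 9, 11, 35, 39]
  [-36, 39, 49, 11] -> [11, 49, 39, -36] -> [13, 51, 41, -34] -> [13, 51, 41] -> [13, 41, 51]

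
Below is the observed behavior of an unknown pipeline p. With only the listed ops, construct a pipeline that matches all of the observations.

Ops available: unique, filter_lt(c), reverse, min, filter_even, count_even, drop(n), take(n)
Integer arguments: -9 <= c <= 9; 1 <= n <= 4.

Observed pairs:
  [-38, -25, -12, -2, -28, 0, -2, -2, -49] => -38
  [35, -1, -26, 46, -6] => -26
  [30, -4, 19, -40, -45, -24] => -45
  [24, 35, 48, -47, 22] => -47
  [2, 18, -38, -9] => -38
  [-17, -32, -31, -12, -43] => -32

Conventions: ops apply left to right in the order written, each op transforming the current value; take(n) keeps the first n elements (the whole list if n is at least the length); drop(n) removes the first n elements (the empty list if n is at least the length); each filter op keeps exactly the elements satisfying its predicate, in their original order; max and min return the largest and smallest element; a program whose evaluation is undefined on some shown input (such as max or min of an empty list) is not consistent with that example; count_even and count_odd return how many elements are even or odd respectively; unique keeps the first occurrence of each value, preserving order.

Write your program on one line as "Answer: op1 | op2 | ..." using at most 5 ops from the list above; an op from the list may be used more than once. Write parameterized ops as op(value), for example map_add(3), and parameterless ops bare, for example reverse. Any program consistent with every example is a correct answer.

reverse | drop(1) | reverse | min

Check, running the answer program on each example:
  [-38, -25, -12, -2, -28, 0, -2, -2, -49] -> [-49, -2, -2, 0, -28, -2, -12, -25, -38] -> [-2, -2, 0, -28, -2, -12, -25, -38] -> [-38, -25, -12, -2, -28, 0, -2, -2] -> -38
  [35, -1, -26, 46, -6] -> [-6, 46, -26, -1, 35] -> [46, -26, -1, 35] -> [35, -1, -26, 46] -> -26
  [30, -4, 19, -40, -45, -24] -> [-24, -45, -40, 19, -4, 30] -> [-45, -40, 19, -4, 30] -> [30, -4, 19, -40, -45] -> -45
  [24, 35, 48, -47, 22] -> [22, -47, 48, 35, 24] -> [-47, 48, 35, 24] -> [24, 35, 48, -47] -> -47
  [2, 18, -38, -9] -> [-9, -38, 18, 2] -> [-38, 18, 2] -> [2, 18, -38] -> -38
  [-17, -32, -31, -12, -43] -> [-43, -12, -31, -32, -17] -> [-12, -31, -32, -17] -> [-17, -32, -31, -12] -> -32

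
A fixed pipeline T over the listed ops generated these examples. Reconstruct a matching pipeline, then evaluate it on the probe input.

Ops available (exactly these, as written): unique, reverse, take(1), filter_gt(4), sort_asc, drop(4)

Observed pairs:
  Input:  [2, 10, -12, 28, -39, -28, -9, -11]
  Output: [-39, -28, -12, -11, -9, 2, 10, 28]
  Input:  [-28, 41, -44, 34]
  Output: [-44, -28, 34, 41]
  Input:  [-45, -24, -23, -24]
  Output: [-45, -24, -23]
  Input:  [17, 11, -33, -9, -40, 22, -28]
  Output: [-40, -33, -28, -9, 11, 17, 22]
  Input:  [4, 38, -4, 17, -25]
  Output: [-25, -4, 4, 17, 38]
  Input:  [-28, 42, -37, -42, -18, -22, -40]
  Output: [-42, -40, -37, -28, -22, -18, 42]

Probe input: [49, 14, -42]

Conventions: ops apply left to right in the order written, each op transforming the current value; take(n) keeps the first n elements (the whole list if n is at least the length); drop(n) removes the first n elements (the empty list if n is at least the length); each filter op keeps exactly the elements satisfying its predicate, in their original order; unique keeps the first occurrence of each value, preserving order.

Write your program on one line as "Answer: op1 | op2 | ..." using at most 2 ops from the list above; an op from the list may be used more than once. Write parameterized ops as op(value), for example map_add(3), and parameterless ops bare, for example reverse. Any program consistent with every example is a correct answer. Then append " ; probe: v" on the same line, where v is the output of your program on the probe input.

unique | sort_asc ; probe: [-42, 14, 49]

Check, running the answer program on each example:
  [2, 10, -12, 28, -39, -28, -9, -11] -> [2, 10, -12, 28, -39, -28, -9, -11] -> [-39, -28, -12, -11, -9, 2, 10, 28]
  [-28, 41, -44, 34] -> [-28, 41, -44, 34] -> [-44, -28, 34, 41]
  [-45, -24, -23, -24] -> [-45, -24, -23] -> [-45, -24, -23]
  [17, 11, -33, -9, -40, 22, -28] -> [17, 11, -33, -9, -40, 22, -28] -> [-40, -33, -28, -9, 11, 17, 22]
  [4, 38, -4, 17, -25] -> [4, 38, -4, 17, -25] -> [-25, -4, 4, 17, 38]
  [-28, 42, -37, -42, -18, -22, -40] -> [-28, 42, -37, -42, -18, -22, -40] -> [-42, -40, -37, -28, -22, -18, 42]
  probe: [49, 14, -42] -> [49, 14, -42] -> [-42, 14, 49]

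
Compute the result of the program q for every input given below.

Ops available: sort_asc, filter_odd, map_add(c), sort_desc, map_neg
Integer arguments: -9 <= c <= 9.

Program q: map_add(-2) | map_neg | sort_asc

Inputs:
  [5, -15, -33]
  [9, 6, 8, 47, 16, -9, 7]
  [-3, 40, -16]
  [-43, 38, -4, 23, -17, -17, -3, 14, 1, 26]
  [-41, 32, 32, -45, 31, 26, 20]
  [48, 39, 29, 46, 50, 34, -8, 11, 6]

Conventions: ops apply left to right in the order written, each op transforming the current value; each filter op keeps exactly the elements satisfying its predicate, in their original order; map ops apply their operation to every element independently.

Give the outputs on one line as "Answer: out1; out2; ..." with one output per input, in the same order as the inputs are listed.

[-3, 17, 35]; [-45, -14, -7, -6, -5, -4, 11]; [-38, 5, 18]; [-36, -24, -21, -12, 1, 5, 6, 19, 19, 45]; [-30, -30, -29, -24, -18, 43, 47]; [-48, -46, -44, -37, -32, -27, -9, -4, 10]

Execution, op by op:
  [5, -15, -33] -> [3, -17, -35] -> [-3, 17, 35] -> [-3, 17, 35]
  [9, 6, 8, 47, 16, -9, 7] -> [7, 4, 6, 45, 14, -11, 5] -> [-7, -4, -6, -45, -14, 11, -5] -> [-45, -14, -7, -6, -5, -4, 11]
  [-3, 40, -16] -> [-5, 38, -18] -> [5, -38, 18] -> [-38, 5, 18]
  [-43, 38, -4, 23, -17, -17, -3, 14, 1, 26] -> [-45, 36, -6, 21, -19, -19, -5, 12, -1, 24] -> [45, -36, 6, -21, 19, 19, 5, -12, 1, -24] -> [-36, -24, -21, -12, 1, 5, 6, 19, 19, 45]
  [-41, 32, 32, -45, 31, 26, 20] -> [-43, 30, 30, -47, 29, 24, 18] -> [43, -30, -30, 47, -29, -24, -18] -> [-30, -30, -29, -24, -18, 43, 47]
  [48, 39, 29, 46, 50, 34, -8, 11, 6] -> [46, 37, 27, 44, 48, 32, -10, 9, 4] -> [-46, -37, -27, -44, -48, -32, 10, -9, -4] -> [-48, -46, -44, -37, -32, -27, -9, -4, 10]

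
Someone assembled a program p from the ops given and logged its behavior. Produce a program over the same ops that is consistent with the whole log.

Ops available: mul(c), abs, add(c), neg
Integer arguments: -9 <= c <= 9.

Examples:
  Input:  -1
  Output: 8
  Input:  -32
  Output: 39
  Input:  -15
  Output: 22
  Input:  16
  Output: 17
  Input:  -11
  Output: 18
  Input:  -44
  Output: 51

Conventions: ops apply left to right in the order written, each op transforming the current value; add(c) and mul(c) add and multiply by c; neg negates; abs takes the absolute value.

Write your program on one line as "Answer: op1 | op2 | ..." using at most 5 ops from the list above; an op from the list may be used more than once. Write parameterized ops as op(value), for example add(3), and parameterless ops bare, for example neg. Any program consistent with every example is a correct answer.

add(-3) | neg | abs | add(4)

Check, running the answer program on each example:
  -1 -> -4 -> 4 -> 4 -> 8
  -32 -> -35 -> 35 -> 35 -> 39
  -15 -> -18 -> 18 -> 18 -> 22
  16 -> 13 -> -13 -> 13 -> 17
  -11 -> -14 -> 14 -> 14 -> 18
  -44 -> -47 -> 47 -> 47 -> 51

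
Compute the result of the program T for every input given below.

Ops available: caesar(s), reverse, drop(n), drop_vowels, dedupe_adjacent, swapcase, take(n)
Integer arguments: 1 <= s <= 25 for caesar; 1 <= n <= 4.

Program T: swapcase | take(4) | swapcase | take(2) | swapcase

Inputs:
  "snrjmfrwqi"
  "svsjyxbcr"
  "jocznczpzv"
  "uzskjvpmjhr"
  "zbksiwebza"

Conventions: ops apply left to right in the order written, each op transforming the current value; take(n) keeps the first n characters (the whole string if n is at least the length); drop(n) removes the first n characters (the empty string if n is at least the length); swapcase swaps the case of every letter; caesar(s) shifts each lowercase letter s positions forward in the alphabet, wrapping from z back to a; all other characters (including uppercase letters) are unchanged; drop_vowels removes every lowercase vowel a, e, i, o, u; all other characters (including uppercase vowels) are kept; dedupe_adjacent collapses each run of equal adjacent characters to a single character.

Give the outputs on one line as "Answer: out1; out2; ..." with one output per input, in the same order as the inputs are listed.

Execution, op by op:
  "snrjmfrwqi" -> "SNRJMFRWQI" -> "SNRJ" -> "snrj" -> "sn" -> "SN"
  "svsjyxbcr" -> "SVSJYXBCR" -> "SVSJ" -> "svsj" -> "sv" -> "SV"
  "jocznczpzv" -> "JOCZNCZPZV" -> "JOCZ" -> "jocz" -> "jo" -> "JO"
  "uzskjvpmjhr" -> "UZSKJVPMJHR" -> "UZSK" -> "uzsk" -> "uz" -> "UZ"
  "zbksiwebza" -> "ZBKSIWEBZA" -> "ZBKS" -> "zbks" -> "zb" -> "ZB"

"SN"; "SV"; "JO"; "UZ"; "ZB"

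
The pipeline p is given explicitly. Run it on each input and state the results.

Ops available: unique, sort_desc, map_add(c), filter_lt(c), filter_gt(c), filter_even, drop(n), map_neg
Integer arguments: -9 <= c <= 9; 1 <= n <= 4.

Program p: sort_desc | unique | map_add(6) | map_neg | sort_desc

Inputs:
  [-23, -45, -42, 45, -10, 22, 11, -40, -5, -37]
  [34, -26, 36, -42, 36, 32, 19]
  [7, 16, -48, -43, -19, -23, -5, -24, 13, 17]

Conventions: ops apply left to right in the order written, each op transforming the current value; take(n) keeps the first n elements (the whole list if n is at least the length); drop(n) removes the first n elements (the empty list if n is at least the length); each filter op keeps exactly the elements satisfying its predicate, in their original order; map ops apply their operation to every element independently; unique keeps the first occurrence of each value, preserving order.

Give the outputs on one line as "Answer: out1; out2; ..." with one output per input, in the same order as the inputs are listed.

Execution, op by op:
  [-23, -45, -42, 45, -10, 22, 11, -40, -5, -37] -> [45, 22, 11, -5, -10, -23, -37, -40, -42, -45] -> [45, 22, 11, -5, -10, -23, -37, -40, -42, -45] -> [51, 28, 17, 1, -4, -17, -31, -34, -36, -39] -> [-51, -28, -17, -1, 4, 17, 31, 34, 36, 39] -> [39, 36, 34, 31, 17, 4, -1, -17, -28, -51]
  [34, -26, 36, -42, 36, 32, 19] -> [36, 36, 34, 32, 19, -26, -42] -> [36, 34, 32, 19, -26, -42] -> [42, 40, 38, 25, -20, -36] -> [-42, -40, -38, -25, 20, 36] -> [36, 20, -25, -38, -40, -42]
  [7, 16, -48, -43, -19, -23, -5, -24, 13, 17] -> [17, 16, 13, 7, -5, -19, -23, -24, -43, -48] -> [17, 16, 13, 7, -5, -19, -23, -24, -43, -48] -> [23, 22, 19, 13, 1, -13, -17, -18, -37, -42] -> [-23, -22, -19, -13, -1, 13, 17, 18, 37, 42] -> [42, 37, 18, 17, 13, -1, -13, -19, -22, -23]

[39, 36, 34, 31, 17, 4, -1, -17, -28, -51]; [36, 20, -25, -38, -40, -42]; [42, 37, 18, 17, 13, -1, -13, -19, -22, -23]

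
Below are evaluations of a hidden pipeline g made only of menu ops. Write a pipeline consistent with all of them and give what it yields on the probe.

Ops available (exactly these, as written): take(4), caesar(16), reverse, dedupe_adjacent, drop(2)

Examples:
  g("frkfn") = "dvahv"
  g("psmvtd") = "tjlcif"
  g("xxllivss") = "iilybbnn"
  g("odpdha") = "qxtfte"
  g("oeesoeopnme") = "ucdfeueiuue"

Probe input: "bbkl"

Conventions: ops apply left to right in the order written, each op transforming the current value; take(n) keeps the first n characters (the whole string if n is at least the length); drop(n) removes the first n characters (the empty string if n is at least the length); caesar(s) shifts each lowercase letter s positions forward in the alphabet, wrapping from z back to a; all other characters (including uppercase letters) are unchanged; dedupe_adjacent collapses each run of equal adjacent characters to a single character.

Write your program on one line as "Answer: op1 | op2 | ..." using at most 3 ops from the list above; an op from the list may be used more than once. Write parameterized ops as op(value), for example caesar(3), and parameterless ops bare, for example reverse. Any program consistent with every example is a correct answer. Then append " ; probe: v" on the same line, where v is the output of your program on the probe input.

caesar(16) | reverse ; probe: "barr"

Check, running the answer program on each example:
  "frkfn" -> "vhavd" -> "dvahv"
  "psmvtd" -> "ficljt" -> "tjlcif"
  "xxllivss" -> "nnbbylii" -> "iilybbnn"
  "odpdha" -> "etftxq" -> "qxtfte"
  "oeesoeopnme" -> "euuieuefdcu" -> "ucdfeueiuue"
  probe: "bbkl" -> "rrab" -> "barr"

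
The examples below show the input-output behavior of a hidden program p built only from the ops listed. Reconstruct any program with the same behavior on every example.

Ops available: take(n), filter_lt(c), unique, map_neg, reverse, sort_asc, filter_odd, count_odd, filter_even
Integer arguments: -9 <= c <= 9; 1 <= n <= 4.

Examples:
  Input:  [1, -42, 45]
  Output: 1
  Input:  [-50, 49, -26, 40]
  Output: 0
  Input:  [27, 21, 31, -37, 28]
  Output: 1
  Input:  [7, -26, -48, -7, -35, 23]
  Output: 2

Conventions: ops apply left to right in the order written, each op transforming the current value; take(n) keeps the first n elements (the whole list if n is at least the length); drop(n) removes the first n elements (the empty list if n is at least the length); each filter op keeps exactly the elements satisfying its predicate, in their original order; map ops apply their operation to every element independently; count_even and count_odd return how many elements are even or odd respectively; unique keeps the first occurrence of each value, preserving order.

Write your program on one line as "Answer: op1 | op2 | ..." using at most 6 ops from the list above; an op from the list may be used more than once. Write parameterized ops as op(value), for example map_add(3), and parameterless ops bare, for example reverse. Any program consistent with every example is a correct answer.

reverse | filter_lt(7) | map_neg | reverse | count_odd

Check, running the answer program on each example:
  [1, -42, 45] -> [45, -42, 1] -> [-42, 1] -> [42, -1] -> [-1, 42] -> 1
  [-50, 49, -26, 40] -> [40, -26, 49, -50] -> [-26, -50] -> [26, 50] -> [50, 26] -> 0
  [27, 21, 31, -37, 28] -> [28, -37, 31, 21, 27] -> [-37] -> [37] -> [37] -> 1
  [7, -26, -48, -7, -35, 23] -> [23, -35, -7, -48, -26, 7] -> [-35, -7, -48, -26] -> [35, 7, 48, 26] -> [26, 48, 7, 35] -> 2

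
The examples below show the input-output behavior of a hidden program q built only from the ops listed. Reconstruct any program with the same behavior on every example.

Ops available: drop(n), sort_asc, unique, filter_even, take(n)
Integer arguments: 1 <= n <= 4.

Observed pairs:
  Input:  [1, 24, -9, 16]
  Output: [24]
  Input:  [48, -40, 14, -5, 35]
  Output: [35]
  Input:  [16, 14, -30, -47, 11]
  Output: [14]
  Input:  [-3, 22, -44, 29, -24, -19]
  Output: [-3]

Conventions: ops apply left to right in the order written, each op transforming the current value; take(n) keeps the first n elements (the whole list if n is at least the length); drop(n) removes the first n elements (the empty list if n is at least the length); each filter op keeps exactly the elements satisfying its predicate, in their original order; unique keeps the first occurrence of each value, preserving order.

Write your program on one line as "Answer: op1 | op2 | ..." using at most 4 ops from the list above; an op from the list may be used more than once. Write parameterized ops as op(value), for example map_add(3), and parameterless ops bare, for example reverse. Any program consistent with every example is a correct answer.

sort_asc | take(4) | drop(1) | drop(2)

Check, running the answer program on each example:
  [1, 24, -9, 16] -> [-9, 1, 16, 24] -> [-9, 1, 16, 24] -> [1, 16, 24] -> [24]
  [48, -40, 14, -5, 35] -> [-40, -5, 14, 35, 48] -> [-40, -5, 14, 35] -> [-5, 14, 35] -> [35]
  [16, 14, -30, -47, 11] -> [-47, -30, 11, 14, 16] -> [-47, -30, 11, 14] -> [-30, 11, 14] -> [14]
  [-3, 22, -44, 29, -24, -19] -> [-44, -24, -19, -3, 22, 29] -> [-44, -24, -19, -3] -> [-24, -19, -3] -> [-3]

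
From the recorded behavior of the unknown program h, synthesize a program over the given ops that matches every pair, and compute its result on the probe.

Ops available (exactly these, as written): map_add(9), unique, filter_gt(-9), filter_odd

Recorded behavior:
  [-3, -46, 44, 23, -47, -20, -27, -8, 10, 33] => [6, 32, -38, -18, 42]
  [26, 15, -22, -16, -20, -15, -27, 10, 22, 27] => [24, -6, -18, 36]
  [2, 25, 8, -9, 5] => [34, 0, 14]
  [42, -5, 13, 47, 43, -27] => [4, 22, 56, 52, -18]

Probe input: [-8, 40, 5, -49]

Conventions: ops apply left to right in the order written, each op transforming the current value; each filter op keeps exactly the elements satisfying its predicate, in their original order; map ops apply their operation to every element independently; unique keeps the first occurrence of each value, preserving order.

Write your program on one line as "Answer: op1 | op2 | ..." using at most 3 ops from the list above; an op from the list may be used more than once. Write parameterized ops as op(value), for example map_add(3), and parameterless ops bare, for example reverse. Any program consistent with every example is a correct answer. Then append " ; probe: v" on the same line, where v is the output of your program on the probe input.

filter_odd | map_add(9) ; probe: [14, -40]

Check, running the answer program on each example:
  [-3, -46, 44, 23, -47, -20, -27, -8, 10, 33] -> [-3, 23, -47, -27, 33] -> [6, 32, -38, -18, 42]
  [26, 15, -22, -16, -20, -15, -27, 10, 22, 27] -> [15, -15, -27, 27] -> [24, -6, -18, 36]
  [2, 25, 8, -9, 5] -> [25, -9, 5] -> [34, 0, 14]
  [42, -5, 13, 47, 43, -27] -> [-5, 13, 47, 43, -27] -> [4, 22, 56, 52, -18]
  probe: [-8, 40, 5, -49] -> [5, -49] -> [14, -40]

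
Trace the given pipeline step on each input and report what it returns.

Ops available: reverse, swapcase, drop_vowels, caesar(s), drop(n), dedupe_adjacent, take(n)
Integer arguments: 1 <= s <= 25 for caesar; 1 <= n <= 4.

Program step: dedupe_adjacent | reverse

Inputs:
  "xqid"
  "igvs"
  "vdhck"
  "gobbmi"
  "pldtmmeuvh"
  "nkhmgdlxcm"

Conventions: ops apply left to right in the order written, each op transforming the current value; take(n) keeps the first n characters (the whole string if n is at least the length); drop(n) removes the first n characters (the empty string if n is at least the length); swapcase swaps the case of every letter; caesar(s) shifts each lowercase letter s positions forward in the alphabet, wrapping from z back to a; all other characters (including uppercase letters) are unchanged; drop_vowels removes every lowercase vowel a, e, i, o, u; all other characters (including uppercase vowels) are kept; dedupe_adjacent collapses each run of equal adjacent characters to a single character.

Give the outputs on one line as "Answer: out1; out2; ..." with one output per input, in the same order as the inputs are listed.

"diqx"; "svgi"; "kchdv"; "imbog"; "hvuemtdlp"; "mcxldgmhkn"

Execution, op by op:
  "xqid" -> "xqid" -> "diqx"
  "igvs" -> "igvs" -> "svgi"
  "vdhck" -> "vdhck" -> "kchdv"
  "gobbmi" -> "gobmi" -> "imbog"
  "pldtmmeuvh" -> "pldtmeuvh" -> "hvuemtdlp"
  "nkhmgdlxcm" -> "nkhmgdlxcm" -> "mcxldgmhkn"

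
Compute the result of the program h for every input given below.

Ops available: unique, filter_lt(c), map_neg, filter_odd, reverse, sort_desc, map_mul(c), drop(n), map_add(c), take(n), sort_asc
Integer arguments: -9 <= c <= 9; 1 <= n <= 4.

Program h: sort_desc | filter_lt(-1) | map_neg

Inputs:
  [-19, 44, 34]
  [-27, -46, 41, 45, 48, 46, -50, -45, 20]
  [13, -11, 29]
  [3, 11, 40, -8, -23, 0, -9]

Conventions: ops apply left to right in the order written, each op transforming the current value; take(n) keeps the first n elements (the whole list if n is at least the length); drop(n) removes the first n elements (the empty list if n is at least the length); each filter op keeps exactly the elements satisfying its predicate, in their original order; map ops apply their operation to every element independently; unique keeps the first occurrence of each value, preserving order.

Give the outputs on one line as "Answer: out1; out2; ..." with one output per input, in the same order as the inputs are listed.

Execution, op by op:
  [-19, 44, 34] -> [44, 34, -19] -> [-19] -> [19]
  [-27, -46, 41, 45, 48, 46, -50, -45, 20] -> [48, 46, 45, 41, 20, -27, -45, -46, -50] -> [-27, -45, -46, -50] -> [27, 45, 46, 50]
  [13, -11, 29] -> [29, 13, -11] -> [-11] -> [11]
  [3, 11, 40, -8, -23, 0, -9] -> [40, 11, 3, 0, -8, -9, -23] -> [-8, -9, -23] -> [8, 9, 23]

[19]; [27, 45, 46, 50]; [11]; [8, 9, 23]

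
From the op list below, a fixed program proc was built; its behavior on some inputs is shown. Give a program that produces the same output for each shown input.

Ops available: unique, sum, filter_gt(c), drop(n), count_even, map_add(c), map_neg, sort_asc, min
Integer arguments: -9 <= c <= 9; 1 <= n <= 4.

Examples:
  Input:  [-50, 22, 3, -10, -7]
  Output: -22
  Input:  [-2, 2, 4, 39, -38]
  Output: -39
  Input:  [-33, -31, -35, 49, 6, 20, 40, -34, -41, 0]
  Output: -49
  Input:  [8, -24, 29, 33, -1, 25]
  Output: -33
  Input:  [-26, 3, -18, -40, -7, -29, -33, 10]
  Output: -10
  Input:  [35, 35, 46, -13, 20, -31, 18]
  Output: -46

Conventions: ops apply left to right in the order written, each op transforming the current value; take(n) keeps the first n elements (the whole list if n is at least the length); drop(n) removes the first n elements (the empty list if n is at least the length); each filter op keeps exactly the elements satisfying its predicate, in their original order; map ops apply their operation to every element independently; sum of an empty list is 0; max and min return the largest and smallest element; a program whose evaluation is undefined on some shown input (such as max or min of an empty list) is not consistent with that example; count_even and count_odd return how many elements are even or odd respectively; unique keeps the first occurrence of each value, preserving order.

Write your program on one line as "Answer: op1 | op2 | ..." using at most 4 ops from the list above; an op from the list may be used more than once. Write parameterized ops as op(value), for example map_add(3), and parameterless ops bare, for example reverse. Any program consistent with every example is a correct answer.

filter_gt(2) | map_neg | unique | min

Check, running the answer program on each example:
  [-50, 22, 3, -10, -7] -> [22, 3] -> [-22, -3] -> [-22, -3] -> -22
  [-2, 2, 4, 39, -38] -> [4, 39] -> [-4, -39] -> [-4, -39] -> -39
  [-33, -31, -35, 49, 6, 20, 40, -34, -41, 0] -> [49, 6, 20, 40] -> [-49, -6, -20, -40] -> [-49, -6, -20, -40] -> -49
  [8, -24, 29, 33, -1, 25] -> [8, 29, 33, 25] -> [-8, -29, -33, -25] -> [-8, -29, -33, -25] -> -33
  [-26, 3, -18, -40, -7, -29, -33, 10] -> [3, 10] -> [-3, -10] -> [-3, -10] -> -10
  [35, 35, 46, -13, 20, -31, 18] -> [35, 35, 46, 20, 18] -> [-35, -35, -46, -20, -18] -> [-35, -46, -20, -18] -> -46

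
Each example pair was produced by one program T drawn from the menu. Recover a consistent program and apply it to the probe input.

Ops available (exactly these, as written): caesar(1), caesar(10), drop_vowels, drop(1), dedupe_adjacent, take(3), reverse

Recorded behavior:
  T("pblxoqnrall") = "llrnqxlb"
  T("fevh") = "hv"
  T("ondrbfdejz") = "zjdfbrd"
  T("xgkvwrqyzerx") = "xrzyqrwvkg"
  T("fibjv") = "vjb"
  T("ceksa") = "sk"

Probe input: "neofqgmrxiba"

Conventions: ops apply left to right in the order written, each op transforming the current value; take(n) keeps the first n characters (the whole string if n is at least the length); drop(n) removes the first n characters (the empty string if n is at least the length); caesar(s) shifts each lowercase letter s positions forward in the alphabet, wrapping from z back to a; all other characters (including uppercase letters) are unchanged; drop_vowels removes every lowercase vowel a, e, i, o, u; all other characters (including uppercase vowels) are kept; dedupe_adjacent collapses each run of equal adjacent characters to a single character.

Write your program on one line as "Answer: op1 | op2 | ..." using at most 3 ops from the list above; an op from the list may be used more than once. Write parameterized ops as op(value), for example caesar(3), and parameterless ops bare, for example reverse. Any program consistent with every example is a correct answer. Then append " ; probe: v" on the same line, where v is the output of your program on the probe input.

drop_vowels | drop(1) | reverse ; probe: "bxrmgqf"

Check, running the answer program on each example:
  "pblxoqnrall" -> "pblxqnrll" -> "blxqnrll" -> "llrnqxlb"
  "fevh" -> "fvh" -> "vh" -> "hv"
  "ondrbfdejz" -> "ndrbfdjz" -> "drbfdjz" -> "zjdfbrd"
  "xgkvwrqyzerx" -> "xgkvwrqyzrx" -> "gkvwrqyzrx" -> "xrzyqrwvkg"
  "fibjv" -> "fbjv" -> "bjv" -> "vjb"
  "ceksa" -> "cks" -> "ks" -> "sk"
  probe: "neofqgmrxiba" -> "nfqgmrxb" -> "fqgmrxb" -> "bxrmgqf"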